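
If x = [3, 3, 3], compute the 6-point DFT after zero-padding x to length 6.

Original 3-point DFT: [9, 0, 0]
Zero-padded 6-point DFT provides frequency interpolation.

DFT_6([x, 0, ...]) = [9, 3.0000-5.1962i, 0, 3, 0, 3.0000+5.1962i]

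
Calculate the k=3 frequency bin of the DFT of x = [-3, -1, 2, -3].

X[3] = Σ(n=0 to 3) x[n] · ω_4^(3n) where ω_4 = e^(-2πi/4)
= (-3)·ω_4^0 + (-1)·ω_4^3 + (2)·ω_4^6 + (-3)·ω_4^9

X[3] = -5+2i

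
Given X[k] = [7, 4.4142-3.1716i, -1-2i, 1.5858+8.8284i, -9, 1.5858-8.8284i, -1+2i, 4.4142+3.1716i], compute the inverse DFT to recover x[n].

x[n] = (1/8) Σ(k=0 to 7) X[k] · e^(2πikn/8)

Computing each x[n]:
x[0] = 1
x[1] = 2
x[2] = 3
x[3] = 0
x[4] = -2
x[5] = 3
x[6] = -3
x[7] = 3

x = [1, 2, 3, 0, -2, 3, -3, 3]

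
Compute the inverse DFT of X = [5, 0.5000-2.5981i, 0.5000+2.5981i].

x[n] = (1/3) Σ(k=0 to 2) X[k] · e^(2πikn/3)

Computing each x[n]:
x[0] = 2
x[1] = 3
x[2] = 0

x = [2, 3, 0]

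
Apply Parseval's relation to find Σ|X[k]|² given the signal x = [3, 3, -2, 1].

Parseval: Σ|x[n]|² = (1/N)Σ|X[k]|², so Σ|X[k]|² = N·Σ|x[n]|² = 4·23.0000

Σ|X[k]|² = N·Σ|x[n]|² = 4·23.0000 = 92.0000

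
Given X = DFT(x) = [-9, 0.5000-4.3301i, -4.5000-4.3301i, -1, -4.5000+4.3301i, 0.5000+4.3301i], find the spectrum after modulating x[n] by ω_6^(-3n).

Modulation property: DFT(ω_6^(-3n)·x[n]) = X[(k-3) mod 6], so circularly shift X by 3 positions.

X[k-3] = [-1, -4.5000+4.3301i, 0.5000+4.3301i, -9, 0.5000-4.3301i, -4.5000-4.3301i]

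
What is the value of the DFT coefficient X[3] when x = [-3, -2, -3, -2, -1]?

X[3] = Σ(n=0 to 4) x[n] · ω_5^(3n) where ω_5 = e^(-2πi/5)
= (-3)·ω_5^0 + (-2)·ω_5^3 + (-3)·ω_5^6 + (-2)·ω_5^9 + (-1)·ω_5^12

X[3] = -2.1180+0.3633i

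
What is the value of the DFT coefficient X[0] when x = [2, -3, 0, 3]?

X[0] = Σ(n=0 to 3) x[n] · ω_4^0 = Σ x[n]
= (2) + (-3) + (0) + (3)

X[0] = 2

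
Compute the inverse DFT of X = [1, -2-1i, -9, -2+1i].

x[n] = (1/4) Σ(k=0 to 3) X[k] · e^(2πikn/4)

Computing each x[n]:
x[0] = -3
x[1] = 3
x[2] = -1
x[3] = 2

x = [-3, 3, -1, 2]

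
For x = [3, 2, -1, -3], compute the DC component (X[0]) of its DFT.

X[0] = Σ(n=0 to 3) x[n] · ω_4^0 = Σ x[n]
= (3) + (2) + (-1) + (-3)

X[0] = 1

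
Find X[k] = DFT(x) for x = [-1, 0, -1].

X[k] = Σ(n=0 to 2) x[n] · ω_3^(nk)
where ω_3 = e^(-2πi/3)

Computing each X[k]:
X[0] = -2
X[1] = -0.5000-0.8660i
X[2] = -0.5000+0.8660i

X = [-2, -0.5000-0.8660i, -0.5000+0.8660i]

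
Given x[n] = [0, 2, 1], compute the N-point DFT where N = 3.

X[k] = Σ(n=0 to 2) x[n] · ω_3^(nk)
where ω_3 = e^(-2πi/3)

Computing each X[k]:
X[0] = 3
X[1] = -1.5000-0.8660i
X[2] = -1.5000+0.8660i

X = [3, -1.5000-0.8660i, -1.5000+0.8660i]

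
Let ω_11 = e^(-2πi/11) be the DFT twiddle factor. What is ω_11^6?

ω_11^6 = e^(-2πi·6/11)
= cos(-2π·6/11) + i·sin(-2π·6/11)
= cos(-12π/11) + i·sin(-12π/11)

ω_11^6 = cos(-12π/11) + i·sin(-12π/11) = -0.9595+0.2817i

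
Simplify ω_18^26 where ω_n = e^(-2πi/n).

Since ω_18^18 = 1, powers reduce modulo 18.
26 mod 18 = 8
So ω_18^26 = ω_18^8 = e^(-2πi·8/18)

ω_18^26 = ω_18^8 = -0.9397-0.3420i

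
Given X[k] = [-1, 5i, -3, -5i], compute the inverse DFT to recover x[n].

x[n] = (1/4) Σ(k=0 to 3) X[k] · e^(2πikn/4)

Computing each x[n]:
x[0] = -1
x[1] = -2
x[2] = -1
x[3] = 3

x = [-1, -2, -1, 3]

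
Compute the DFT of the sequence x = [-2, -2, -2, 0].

X[k] = Σ(n=0 to 3) x[n] · ω_4^(nk)
where ω_4 = e^(-2πi/4)

Computing each X[k]:
X[0] = -6
X[1] = 2i
X[2] = -2
X[3] = -2i

X = [-6, 2i, -2, -2i]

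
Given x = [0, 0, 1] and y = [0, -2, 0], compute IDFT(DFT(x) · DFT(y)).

(x ⊛ y)[n] = Σ(m=0 to 2) x[m] · y[(n-m) mod 3]

Computing each output sample:
(x ⊛ y)[0] = -2
(x ⊛ y)[1] = 0
(x ⊛ y)[2] = 0

x ⊛ y = [-2, 0, 0]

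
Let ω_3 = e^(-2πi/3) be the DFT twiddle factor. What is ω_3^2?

ω_3^2 = e^(-2πi·2/3)
= cos(-2π·2/3) + i·sin(-2π·2/3)
= cos(-4π/3) + i·sin(-4π/3)

ω_3^2 = cos(-4π/3) + i·sin(-4π/3) = -0.5000+0.8660i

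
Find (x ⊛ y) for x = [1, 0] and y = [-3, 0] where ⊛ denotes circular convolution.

(x ⊛ y)[n] = Σ(m=0 to 1) x[m] · y[(n-m) mod 2]

Computing each output sample:
(x ⊛ y)[0] = -3
(x ⊛ y)[1] = 0

x ⊛ y = [-3, 0]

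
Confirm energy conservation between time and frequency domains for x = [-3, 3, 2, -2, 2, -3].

Time domain:
Σ|x[n]|² = |-3|² + |3|² + |2|² + |-2|² + |2|² + |-3|² = 39.0000

Frequency domain:
(1/6)Σ|X[k]|² = (1/6)(|-1|² + |-3.0000-5.1962i|² + |-7.0000-5.1962i|² + |3|² + |-7.0000+5.1962i|² + |-3.0000+5.1962i|²) = (1/6)·234.0000 = 39.0000

Both sides agree, confirming Parseval's theorem.

Σ|x[n]|² = (1/N)Σ|X[k]|² = 39.0000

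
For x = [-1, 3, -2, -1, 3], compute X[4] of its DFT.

X[4] = Σ(n=0 to 4) x[n] · ω_5^(4n) where ω_5 = e^(-2πi/5)
= (-1)·ω_5^0 + (3)·ω_5^4 + (-2)·ω_5^8 + (-1)·ω_5^12 + (3)·ω_5^16

X[4] = 3.2812-0.5878i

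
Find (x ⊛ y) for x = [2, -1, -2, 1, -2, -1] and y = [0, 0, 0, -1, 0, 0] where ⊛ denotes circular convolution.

(x ⊛ y)[n] = Σ(m=0 to 5) x[m] · y[(n-m) mod 6]

Computing each output sample:
(x ⊛ y)[0] = -1
(x ⊛ y)[1] = 2
(x ⊛ y)[2] = 1
(x ⊛ y)[3] = -2
(x ⊛ y)[4] = 1
(x ⊛ y)[5] = 2

x ⊛ y = [-1, 2, 1, -2, 1, 2]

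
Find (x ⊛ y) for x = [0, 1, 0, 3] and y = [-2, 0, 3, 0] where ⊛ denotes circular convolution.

(x ⊛ y)[n] = Σ(m=0 to 3) x[m] · y[(n-m) mod 4]

Computing each output sample:
(x ⊛ y)[0] = 0
(x ⊛ y)[1] = 7
(x ⊛ y)[2] = 0
(x ⊛ y)[3] = -3

x ⊛ y = [0, 7, 0, -3]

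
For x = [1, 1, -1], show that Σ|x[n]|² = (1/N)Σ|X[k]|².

Time domain:
Σ|x[n]|² = |1|² + |1|² + |-1|² = 3.0000

Frequency domain:
(1/3)Σ|X[k]|² = (1/3)(|1|² + |1.0000-1.7321i|² + |1.0000+1.7321i|²) = (1/3)·9.0000 = 3.0000

Both sides agree, confirming Parseval's theorem.

Σ|x[n]|² = (1/N)Σ|X[k]|² = 3.0000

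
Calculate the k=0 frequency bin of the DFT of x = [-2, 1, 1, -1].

X[0] = Σ(n=0 to 3) x[n] · ω_4^0 = Σ x[n]
= (-2) + (1) + (1) + (-1)

X[0] = -1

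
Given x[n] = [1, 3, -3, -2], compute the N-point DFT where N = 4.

X[k] = Σ(n=0 to 3) x[n] · ω_4^(nk)
where ω_4 = e^(-2πi/4)

Computing each X[k]:
X[0] = -1
X[1] = 4-5i
X[2] = -3
X[3] = 4+5i

X = [-1, 4-5i, -3, 4+5i]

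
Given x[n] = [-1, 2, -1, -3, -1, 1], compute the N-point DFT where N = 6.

X[k] = Σ(n=0 to 5) x[n] · ω_6^(nk)
where ω_6 = e^(-2πi/6)

Computing each X[k]:
X[0] = -3
X[1] = 4.5000-0.8660i
X[2] = -4.5000-0.8660i
X[3] = -3
X[4] = -4.5000+0.8660i
X[5] = 4.5000+0.8660i

X = [-3, 4.5000-0.8660i, -4.5000-0.8660i, -3, -4.5000+0.8660i, 4.5000+0.8660i]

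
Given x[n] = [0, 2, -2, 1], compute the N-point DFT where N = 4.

X[k] = Σ(n=0 to 3) x[n] · ω_4^(nk)
where ω_4 = e^(-2πi/4)

Computing each X[k]:
X[0] = 1
X[1] = 2-1i
X[2] = -5
X[3] = 2+1i

X = [1, 2-1i, -5, 2+1i]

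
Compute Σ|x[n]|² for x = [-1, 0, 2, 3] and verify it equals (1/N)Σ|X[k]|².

Time domain:
Σ|x[n]|² = |-1|² + |0|² + |2|² + |3|² = 14.0000

Frequency domain:
(1/4)Σ|X[k]|² = (1/4)(|4|² + |-3+3i|² + |-2|² + |-3-3i|²) = (1/4)·56.0000 = 14.0000

Both sides agree, confirming Parseval's theorem.

Σ|x[n]|² = (1/N)Σ|X[k]|² = 14.0000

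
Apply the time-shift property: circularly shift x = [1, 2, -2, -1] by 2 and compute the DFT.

Time shift by 2: X_shifted[k] = ω_4^(2k) · X[k]
Shifted x = [-2, -1, 1, 2]

DFT(x[n-2]) = [0, -3+3i, -2, -3-3i]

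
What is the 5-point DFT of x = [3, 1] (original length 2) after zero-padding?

Original 2-point DFT: [4, 2]
Zero-padded 5-point DFT provides frequency interpolation.

DFT_5([x, 0, ...]) = [4, 3.3090-0.9511i, 2.1910-0.5878i, 2.1910+0.5878i, 3.3090+0.9511i]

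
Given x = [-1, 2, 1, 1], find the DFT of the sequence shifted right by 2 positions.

Time shift by 2: X_shifted[k] = ω_4^(2k) · X[k]
Shifted x = [1, 1, -1, 2]

DFT(x[n-2]) = [3, 2+1i, -3, 2-1i]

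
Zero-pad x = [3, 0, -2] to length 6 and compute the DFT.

Original 3-point DFT: [1, 4.0000-1.7321i, 4.0000+1.7321i]
Zero-padded 6-point DFT provides frequency interpolation.

DFT_6([x, 0, ...]) = [1, 4.0000+1.7321i, 4.0000-1.7321i, 1, 4.0000+1.7321i, 4.0000-1.7321i]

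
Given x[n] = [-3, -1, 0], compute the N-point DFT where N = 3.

X[k] = Σ(n=0 to 2) x[n] · ω_3^(nk)
where ω_3 = e^(-2πi/3)

Computing each X[k]:
X[0] = -4
X[1] = -2.5000+0.8660i
X[2] = -2.5000-0.8660i

X = [-4, -2.5000+0.8660i, -2.5000-0.8660i]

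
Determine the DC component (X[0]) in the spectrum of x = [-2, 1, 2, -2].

X[0] = Σ(n=0 to 3) x[n] · ω_4^0 = Σ x[n]
= (-2) + (1) + (2) + (-2)

X[0] = -1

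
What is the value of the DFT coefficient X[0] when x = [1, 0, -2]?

X[0] = Σ(n=0 to 2) x[n] · ω_3^0 = Σ x[n]
= (1) + (0) + (-2)

X[0] = -1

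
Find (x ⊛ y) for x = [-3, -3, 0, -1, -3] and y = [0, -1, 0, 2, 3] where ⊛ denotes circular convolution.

(x ⊛ y)[n] = Σ(m=0 to 4) x[m] · y[(n-m) mod 5]

Computing each output sample:
(x ⊛ y)[0] = -6
(x ⊛ y)[1] = 1
(x ⊛ y)[2] = -6
(x ⊛ y)[3] = -15
(x ⊛ y)[4] = -14

x ⊛ y = [-6, 1, -6, -15, -14]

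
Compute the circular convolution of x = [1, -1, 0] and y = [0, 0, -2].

(x ⊛ y)[n] = Σ(m=0 to 2) x[m] · y[(n-m) mod 3]

Computing each output sample:
(x ⊛ y)[0] = 2
(x ⊛ y)[1] = 0
(x ⊛ y)[2] = -2

x ⊛ y = [2, 0, -2]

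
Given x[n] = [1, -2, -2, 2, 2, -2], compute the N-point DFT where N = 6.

X[k] = Σ(n=0 to 5) x[n] · ω_6^(nk)
where ω_6 = e^(-2πi/6)

Computing each X[k]:
X[0] = -1
X[1] = -3.0000+3.4641i
X[2] = 5.0000-3.4641i
X[3] = 3
X[4] = 5.0000+3.4641i
X[5] = -3.0000-3.4641i

X = [-1, -3.0000+3.4641i, 5.0000-3.4641i, 3, 5.0000+3.4641i, -3.0000-3.4641i]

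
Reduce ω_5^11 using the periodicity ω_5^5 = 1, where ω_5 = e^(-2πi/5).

Since ω_5^5 = 1, powers reduce modulo 5.
11 mod 5 = 1
So ω_5^11 = ω_5^1 = e^(-2πi·1/5)

ω_5^11 = ω_5^1 = 0.3090-0.9511i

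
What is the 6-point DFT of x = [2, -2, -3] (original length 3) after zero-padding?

Original 3-point DFT: [-3, 4.5000-0.8660i, 4.5000+0.8660i]
Zero-padded 6-point DFT provides frequency interpolation.

DFT_6([x, 0, ...]) = [-3, 2.5000+4.3301i, 4.5000-0.8660i, 1, 4.5000+0.8660i, 2.5000-4.3301i]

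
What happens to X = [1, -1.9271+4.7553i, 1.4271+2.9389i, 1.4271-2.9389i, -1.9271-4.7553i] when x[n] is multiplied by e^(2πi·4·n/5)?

Modulation property: DFT(ω_5^(-4n)·x[n]) = X[(k-4) mod 5], so circularly shift X by 4 positions.

X[k-4] = [-1.9271+4.7553i, 1.4271+2.9389i, 1.4271-2.9389i, -1.9271-4.7553i, 1]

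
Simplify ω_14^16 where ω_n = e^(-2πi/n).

Since ω_14^14 = 1, powers reduce modulo 14.
16 mod 14 = 2
So ω_14^16 = ω_14^2 = e^(-2πi·2/14)

ω_14^16 = ω_14^2 = 0.6235-0.7818i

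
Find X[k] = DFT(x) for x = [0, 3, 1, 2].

X[k] = Σ(n=0 to 3) x[n] · ω_4^(nk)
where ω_4 = e^(-2πi/4)

Computing each X[k]:
X[0] = 6
X[1] = -1-1i
X[2] = -4
X[3] = -1+1i

X = [6, -1-1i, -4, -1+1i]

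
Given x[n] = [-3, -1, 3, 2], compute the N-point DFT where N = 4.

X[k] = Σ(n=0 to 3) x[n] · ω_4^(nk)
where ω_4 = e^(-2πi/4)

Computing each X[k]:
X[0] = 1
X[1] = -6+3i
X[2] = -1
X[3] = -6-3i

X = [1, -6+3i, -1, -6-3i]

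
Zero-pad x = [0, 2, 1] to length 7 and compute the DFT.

Original 3-point DFT: [3, -1.5000-0.8660i, -1.5000+0.8660i]
Zero-padded 7-point DFT provides frequency interpolation.

DFT_7([x, 0, ...]) = [3, 1.0245-2.5386i, -1.3460-1.5160i, -1.1784-0.0859i, -1.1784+0.0859i, -1.3460+1.5160i, 1.0245+2.5386i]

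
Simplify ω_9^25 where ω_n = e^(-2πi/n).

Since ω_9^9 = 1, powers reduce modulo 9.
25 mod 9 = 7
So ω_9^25 = ω_9^7 = e^(-2πi·7/9)

ω_9^25 = ω_9^7 = 0.1736+0.9848i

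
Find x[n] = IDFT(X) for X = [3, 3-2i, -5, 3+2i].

x[n] = (1/4) Σ(k=0 to 3) X[k] · e^(2πikn/4)

Computing each x[n]:
x[0] = 1
x[1] = 3
x[2] = -2
x[3] = 1

x = [1, 3, -2, 1]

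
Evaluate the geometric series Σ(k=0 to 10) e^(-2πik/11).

Sum of all nth roots of unity equals 0 for n > 1 (geometric series with r ≠ 1).

0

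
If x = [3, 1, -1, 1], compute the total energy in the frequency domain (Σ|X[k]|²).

Parseval: Σ|x[n]|² = (1/N)Σ|X[k]|², so Σ|X[k]|² = N·Σ|x[n]|² = 4·12.0000

Σ|X[k]|² = N·Σ|x[n]|² = 4·12.0000 = 48.0000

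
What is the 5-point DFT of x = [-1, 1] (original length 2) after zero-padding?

Original 2-point DFT: [0, -2]
Zero-padded 5-point DFT provides frequency interpolation.

DFT_5([x, 0, ...]) = [0, -0.6910-0.9511i, -1.8090-0.5878i, -1.8090+0.5878i, -0.6910+0.9511i]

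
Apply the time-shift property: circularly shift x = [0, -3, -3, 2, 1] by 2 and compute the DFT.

Time shift by 2: X_shifted[k] = ω_5^(2k) · X[k]
Shifted x = [2, 1, 0, -3, -3]

DFT(x[n-2]) = [-3, 3.8090-5.5676i, 2.6910+0.5020i, 2.6910-0.5020i, 3.8090+5.5676i]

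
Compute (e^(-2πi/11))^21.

Since ω_11^11 = 1, powers reduce modulo 11.
21 mod 11 = 10
So ω_11^21 = ω_11^10 = e^(-2πi·10/11)

ω_11^21 = ω_11^10 = 0.8413+0.5406i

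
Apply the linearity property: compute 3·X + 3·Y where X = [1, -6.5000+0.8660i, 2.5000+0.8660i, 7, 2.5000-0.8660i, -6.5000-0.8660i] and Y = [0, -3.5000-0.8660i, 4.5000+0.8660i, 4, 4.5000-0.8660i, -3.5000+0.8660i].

By linearity: DFT(3x + 3y) = 3·DFT(x) + 3·DFT(y)
= 3·[1, -6.5000+0.8660i, 2.5000+0.8660i, 7, 2.5000-0.8660i, -6.5000-0.8660i] + 3·[0, -3.5000-0.8660i, 4.5000+0.8660i, 4, 4.5000-0.8660i, -3.5000+0.8660i]

Computing element-wise:
Z[0] = 3·(1) + 3·(0) = 3
Z[1] = 3·(-6.5000+0.8660i) + 3·(-3.5000-0.8660i) = -30
Z[2] = 3·(2.5000+0.8660i) + 3·(4.5000+0.8660i) = 21.0000+5.1960i
Z[3] = 3·(7) + 3·(4) = 33
Z[4] = 3·(2.5000-0.8660i) + 3·(4.5000-0.8660i) = 21.0000-5.1960i
Z[5] = 3·(-6.5000-0.8660i) + 3·(-3.5000+0.8660i) = -30

DFT(3x + 3y) = 3·X + 3·Y = [3, -30, 21.0000+5.1960i, 33, 21.0000-5.1960i, -30]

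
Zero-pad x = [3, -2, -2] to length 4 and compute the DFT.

Original 3-point DFT: [-1, 5, 5]
Zero-padded 4-point DFT provides frequency interpolation.

DFT_4([x, 0, ...]) = [-1, 5+2i, 3, 5-2i]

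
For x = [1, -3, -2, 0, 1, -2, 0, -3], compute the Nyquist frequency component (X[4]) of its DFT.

X[4] = Σ(n=0 to 7) x[n] · ω_8^(4n) where ω_8 = e^(-2πi/8)
= (1)·ω_8^0 + (-3)·ω_8^4 + (-2)·ω_8^8 + (0)·ω_8^12 + (1)·ω_8^16 + (-2)·ω_8^20 + (0)·ω_8^24 + (-3)·ω_8^28

X[4] = 8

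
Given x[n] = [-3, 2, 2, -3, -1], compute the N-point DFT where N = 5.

X[k] = Σ(n=0 to 4) x[n] · ω_5^(nk)
where ω_5 = e^(-2πi/5)

Computing each X[k]:
X[0] = -3
X[1] = -1.8820-5.7921i
X[2] = -4.1180+2.9919i
X[3] = -4.1180-2.9919i
X[4] = -1.8820+5.7921i

X = [-3, -1.8820-5.7921i, -4.1180+2.9919i, -4.1180-2.9919i, -1.8820+5.7921i]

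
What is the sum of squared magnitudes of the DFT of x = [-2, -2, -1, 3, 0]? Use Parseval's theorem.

Parseval: Σ|x[n]|² = (1/N)Σ|X[k]|², so Σ|X[k]|² = N·Σ|x[n]|² = 5·18.0000

Σ|X[k]|² = N·Σ|x[n]|² = 5·18.0000 = 90.0000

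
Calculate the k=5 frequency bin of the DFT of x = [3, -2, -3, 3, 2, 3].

X[5] = Σ(n=0 to 5) x[n] · ω_6^(5n) where ω_6 = e^(-2πi/6)
= (3)·ω_6^0 + (-2)·ω_6^5 + (-3)·ω_6^10 + (3)·ω_6^15 + (2)·ω_6^20 + (3)·ω_6^25

X[5] = 1.0000-8.6603i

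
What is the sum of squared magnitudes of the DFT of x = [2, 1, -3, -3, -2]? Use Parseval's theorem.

Parseval: Σ|x[n]|² = (1/N)Σ|X[k]|², so Σ|X[k]|² = N·Σ|x[n]|² = 5·27.0000

Σ|X[k]|² = N·Σ|x[n]|² = 5·27.0000 = 135.0000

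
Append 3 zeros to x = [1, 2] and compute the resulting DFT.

Original 2-point DFT: [3, -1]
Zero-padded 5-point DFT provides frequency interpolation.

DFT_5([x, 0, ...]) = [3, 1.6180-1.9021i, -0.6180-1.1756i, -0.6180+1.1756i, 1.6180+1.9021i]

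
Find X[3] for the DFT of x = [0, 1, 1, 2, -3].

X[3] = Σ(n=0 to 4) x[n] · ω_5^(3n) where ω_5 = e^(-2πi/5)
= (0)·ω_5^0 + (1)·ω_5^3 + (1)·ω_5^6 + (2)·ω_5^9 + (-3)·ω_5^12

X[3] = 2.5451+3.3022i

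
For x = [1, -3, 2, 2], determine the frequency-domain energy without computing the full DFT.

Parseval: Σ|x[n]|² = (1/N)Σ|X[k]|², so Σ|X[k]|² = N·Σ|x[n]|² = 4·18.0000

Σ|X[k]|² = N·Σ|x[n]|² = 4·18.0000 = 72.0000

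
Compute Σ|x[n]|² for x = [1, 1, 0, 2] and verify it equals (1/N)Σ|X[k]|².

Time domain:
Σ|x[n]|² = |1|² + |1|² + |0|² + |2|² = 6.0000

Frequency domain:
(1/4)Σ|X[k]|² = (1/4)(|4|² + |1+1i|² + |-2|² + |1-1i|²) = (1/4)·24.0000 = 6.0000

Both sides agree, confirming Parseval's theorem.

Σ|x[n]|² = (1/N)Σ|X[k]|² = 6.0000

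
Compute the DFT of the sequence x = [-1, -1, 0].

X[k] = Σ(n=0 to 2) x[n] · ω_3^(nk)
where ω_3 = e^(-2πi/3)

Computing each X[k]:
X[0] = -2
X[1] = -0.5000+0.8660i
X[2] = -0.5000-0.8660i

X = [-2, -0.5000+0.8660i, -0.5000-0.8660i]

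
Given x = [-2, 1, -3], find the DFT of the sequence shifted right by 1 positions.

Time shift by 1: X_shifted[k] = ω_3^(1k) · X[k]
Shifted x = [-3, -2, 1]

DFT(x[n-1]) = [-4, -2.5000+2.5981i, -2.5000-2.5981i]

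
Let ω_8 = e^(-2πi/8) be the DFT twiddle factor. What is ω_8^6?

ω_8^6 = e^(-2πi·6/8)
= cos(-2π·6/8) + i·sin(-2π·6/8)
= cos(-12π/8) + i·sin(-12π/8)

ω_8^6 = cos(-12π/8) + i·sin(-12π/8) = 1i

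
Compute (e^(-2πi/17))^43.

Since ω_17^17 = 1, powers reduce modulo 17.
43 mod 17 = 9
So ω_17^43 = ω_17^9 = e^(-2πi·9/17)

ω_17^43 = ω_17^9 = -0.9830+0.1837i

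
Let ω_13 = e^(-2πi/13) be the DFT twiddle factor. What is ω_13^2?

ω_13^2 = e^(-2πi·2/13)
= cos(-2π·2/13) + i·sin(-2π·2/13)
= cos(-4π/13) + i·sin(-4π/13)

ω_13^2 = cos(-4π/13) + i·sin(-4π/13) = 0.5681-0.8230i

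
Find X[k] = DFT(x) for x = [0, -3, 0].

X[k] = Σ(n=0 to 2) x[n] · ω_3^(nk)
where ω_3 = e^(-2πi/3)

Computing each X[k]:
X[0] = -3
X[1] = 1.5000+2.5981i
X[2] = 1.5000-2.5981i

X = [-3, 1.5000+2.5981i, 1.5000-2.5981i]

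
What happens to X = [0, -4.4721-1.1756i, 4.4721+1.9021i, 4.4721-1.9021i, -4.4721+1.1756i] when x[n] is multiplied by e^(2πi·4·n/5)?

Modulation property: DFT(ω_5^(-4n)·x[n]) = X[(k-4) mod 5], so circularly shift X by 4 positions.

X[k-4] = [-4.4721-1.1756i, 4.4721+1.9021i, 4.4721-1.9021i, -4.4721+1.1756i, 0]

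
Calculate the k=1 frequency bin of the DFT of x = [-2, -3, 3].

X[1] = Σ(n=0 to 2) x[n] · ω_3^(1n) where ω_3 = e^(-2πi/3)
= (-2)·ω_3^0 + (-3)·ω_3^1 + (3)·ω_3^2

X[1] = -2.0000+5.1962i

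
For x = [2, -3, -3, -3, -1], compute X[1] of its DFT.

X[1] = Σ(n=0 to 4) x[n] · ω_5^(1n) where ω_5 = e^(-2πi/5)
= (2)·ω_5^0 + (-3)·ω_5^1 + (-3)·ω_5^2 + (-3)·ω_5^3 + (-1)·ω_5^4

X[1] = 5.6180+1.9021i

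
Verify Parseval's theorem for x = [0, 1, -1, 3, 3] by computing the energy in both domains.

Time domain:
Σ|x[n]|² = |0|² + |1|² + |-1|² + |3|² + |3|² = 20.0000

Frequency domain:
(1/5)Σ|X[k]|² = (1/5)(|6|² + |-0.3820+4.2533i|² + |-2.6180-2.6287i|² + |-2.6180+2.6287i|² + |-0.3820-4.2533i|²) = (1/5)·100.0000 = 20.0000

Both sides agree, confirming Parseval's theorem.

Σ|x[n]|² = (1/N)Σ|X[k]|² = 20.0000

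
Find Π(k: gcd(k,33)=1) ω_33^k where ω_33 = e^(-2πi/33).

The primitive 33rd roots of unity are ω_33^k for k coprime to 33: k ∈ {1, 2, 4, 5, 7, 8, 10, 13, 14, 16, 17, 19, 20, 23, 25, 26, 28, 29, 31, 32}
Their product equals the constant term of the cyclotomic polynomial Φ_33(x) up to sign.
For n ≥ 3, the product of all primitive nth roots of unity is 1. (For n=1 it is 1; for n=2 it is -1.)

1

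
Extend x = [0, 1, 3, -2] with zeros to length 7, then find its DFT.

Original 4-point DFT: [2, -3-3i, 4, -3+3i]
Zero-padded 7-point DFT provides frequency interpolation.

DFT_7([x, 0, ...]) = [2, 1.7579-2.8388i, -4.1724-1.2369i, 1.4145+3.8615i, 1.4145-3.8615i, -4.1724+1.2369i, 1.7579+2.8388i]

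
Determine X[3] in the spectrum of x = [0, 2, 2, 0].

X[3] = Σ(n=0 to 3) x[n] · ω_4^(3n) where ω_4 = e^(-2πi/4)
= (0)·ω_4^0 + (2)·ω_4^3 + (2)·ω_4^6 + (0)·ω_4^9

X[3] = -2+2i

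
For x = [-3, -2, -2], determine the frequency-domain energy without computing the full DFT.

Parseval: Σ|x[n]|² = (1/N)Σ|X[k]|², so Σ|X[k]|² = N·Σ|x[n]|² = 3·17.0000

Σ|X[k]|² = N·Σ|x[n]|² = 3·17.0000 = 51.0000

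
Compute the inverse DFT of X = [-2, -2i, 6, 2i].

x[n] = (1/4) Σ(k=0 to 3) X[k] · e^(2πikn/4)

Computing each x[n]:
x[0] = 1
x[1] = -1
x[2] = 1
x[3] = -3

x = [1, -1, 1, -3]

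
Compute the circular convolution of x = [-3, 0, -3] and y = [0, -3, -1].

(x ⊛ y)[n] = Σ(m=0 to 2) x[m] · y[(n-m) mod 3]

Computing each output sample:
(x ⊛ y)[0] = 9
(x ⊛ y)[1] = 12
(x ⊛ y)[2] = 3

x ⊛ y = [9, 12, 3]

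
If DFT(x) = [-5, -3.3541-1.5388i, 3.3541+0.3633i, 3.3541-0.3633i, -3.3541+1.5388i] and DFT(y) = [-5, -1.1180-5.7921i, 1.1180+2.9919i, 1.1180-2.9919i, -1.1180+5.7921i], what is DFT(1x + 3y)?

By linearity: DFT(1x + 3y) = 1·DFT(x) + 3·DFT(y)
= 1·[-5, -3.3541-1.5388i, 3.3541+0.3633i, 3.3541-0.3633i, -3.3541+1.5388i] + 3·[-5, -1.1180-5.7921i, 1.1180+2.9919i, 1.1180-2.9919i, -1.1180+5.7921i]

Computing element-wise:
Z[0] = 1·(-5) + 3·(-5) = -20
Z[1] = 1·(-3.3541-1.5388i) + 3·(-1.1180-5.7921i) = -6.7081-18.9151i
Z[2] = 1·(3.3541+0.3633i) + 3·(1.1180+2.9919i) = 6.7081+9.3390i
Z[3] = 1·(3.3541-0.3633i) + 3·(1.1180-2.9919i) = 6.7081-9.3390i
Z[4] = 1·(-3.3541+1.5388i) + 3·(-1.1180+5.7921i) = -6.7081+18.9151i

DFT(1x + 3y) = 1·X + 3·Y = [-20, -6.7081-18.9151i, 6.7081+9.3390i, 6.7081-9.3390i, -6.7081+18.9151i]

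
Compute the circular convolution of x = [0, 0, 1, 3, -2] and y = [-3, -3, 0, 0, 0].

(x ⊛ y)[n] = Σ(m=0 to 4) x[m] · y[(n-m) mod 5]

Computing each output sample:
(x ⊛ y)[0] = 6
(x ⊛ y)[1] = 0
(x ⊛ y)[2] = -3
(x ⊛ y)[3] = -12
(x ⊛ y)[4] = -3

x ⊛ y = [6, 0, -3, -12, -3]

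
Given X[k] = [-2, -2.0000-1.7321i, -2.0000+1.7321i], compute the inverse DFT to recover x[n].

x[n] = (1/3) Σ(k=0 to 2) X[k] · e^(2πikn/3)

Computing each x[n]:
x[0] = -2
x[1] = 1
x[2] = -1

x = [-2, 1, -1]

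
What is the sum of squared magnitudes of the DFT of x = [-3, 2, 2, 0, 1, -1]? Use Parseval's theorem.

Parseval: Σ|x[n]|² = (1/N)Σ|X[k]|², so Σ|X[k]|² = N·Σ|x[n]|² = 6·19.0000

Σ|X[k]|² = N·Σ|x[n]|² = 6·19.0000 = 114.0000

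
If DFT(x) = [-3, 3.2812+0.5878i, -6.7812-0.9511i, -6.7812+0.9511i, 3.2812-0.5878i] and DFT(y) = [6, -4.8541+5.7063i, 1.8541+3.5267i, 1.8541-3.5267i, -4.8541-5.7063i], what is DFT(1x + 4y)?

By linearity: DFT(1x + 4y) = 1·DFT(x) + 4·DFT(y)
= 1·[-3, 3.2812+0.5878i, -6.7812-0.9511i, -6.7812+0.9511i, 3.2812-0.5878i] + 4·[6, -4.8541+5.7063i, 1.8541+3.5267i, 1.8541-3.5267i, -4.8541-5.7063i]

Computing element-wise:
Z[0] = 1·(-3) + 4·(6) = 21
Z[1] = 1·(3.2812+0.5878i) + 4·(-4.8541+5.7063i) = -16.1352+23.4130i
Z[2] = 1·(-6.7812-0.9511i) + 4·(1.8541+3.5267i) = 0.6352+13.1557i
Z[3] = 1·(-6.7812+0.9511i) + 4·(1.8541-3.5267i) = 0.6352-13.1557i
Z[4] = 1·(3.2812-0.5878i) + 4·(-4.8541-5.7063i) = -16.1352-23.4130i

DFT(1x + 4y) = 1·X + 4·Y = [21, -16.1352+23.4130i, 0.6352+13.1557i, 0.6352-13.1557i, -16.1352-23.4130i]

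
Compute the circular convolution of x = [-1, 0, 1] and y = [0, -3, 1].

(x ⊛ y)[n] = Σ(m=0 to 2) x[m] · y[(n-m) mod 3]

Computing each output sample:
(x ⊛ y)[0] = -3
(x ⊛ y)[1] = 4
(x ⊛ y)[2] = -1

x ⊛ y = [-3, 4, -1]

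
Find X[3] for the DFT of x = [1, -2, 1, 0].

X[3] = Σ(n=0 to 3) x[n] · ω_4^(3n) where ω_4 = e^(-2πi/4)
= (1)·ω_4^0 + (-2)·ω_4^3 + (1)·ω_4^6 + (0)·ω_4^9

X[3] = -2i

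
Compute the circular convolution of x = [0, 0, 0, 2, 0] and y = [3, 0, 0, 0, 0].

(x ⊛ y)[n] = Σ(m=0 to 4) x[m] · y[(n-m) mod 5]

Computing each output sample:
(x ⊛ y)[0] = 0
(x ⊛ y)[1] = 0
(x ⊛ y)[2] = 0
(x ⊛ y)[3] = 6
(x ⊛ y)[4] = 0

x ⊛ y = [0, 0, 0, 6, 0]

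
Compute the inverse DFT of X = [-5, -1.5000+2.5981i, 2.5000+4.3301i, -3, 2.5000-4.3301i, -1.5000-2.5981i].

x[n] = (1/6) Σ(k=0 to 5) X[k] · e^(2πikn/6)

Computing each x[n]:
x[0] = -1
x[1] = -3
x[2] = -1
x[3] = 1
x[4] = -2
x[5] = 1

x = [-1, -3, -1, 1, -2, 1]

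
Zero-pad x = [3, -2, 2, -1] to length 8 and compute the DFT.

Original 4-point DFT: [2, 1+1i, 8, 1-1i]
Zero-padded 8-point DFT provides frequency interpolation.

DFT_8([x, 0, ...]) = [2, 2.2929+0.1213i, 1+1i, 3.7071+4.1213i, 8, 3.7071-4.1213i, 1-1i, 2.2929-0.1213i]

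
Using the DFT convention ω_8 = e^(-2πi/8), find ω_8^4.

ω_8^4 = e^(-2πi·4/8)
= cos(-2π·4/8) + i·sin(-2π·4/8)
= cos(-8π/8) + i·sin(-8π/8)

ω_8^4 = cos(-8π/8) + i·sin(-8π/8) = -1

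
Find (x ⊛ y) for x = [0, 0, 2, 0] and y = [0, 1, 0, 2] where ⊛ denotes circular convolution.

(x ⊛ y)[n] = Σ(m=0 to 3) x[m] · y[(n-m) mod 4]

Computing each output sample:
(x ⊛ y)[0] = 0
(x ⊛ y)[1] = 4
(x ⊛ y)[2] = 0
(x ⊛ y)[3] = 2

x ⊛ y = [0, 4, 0, 2]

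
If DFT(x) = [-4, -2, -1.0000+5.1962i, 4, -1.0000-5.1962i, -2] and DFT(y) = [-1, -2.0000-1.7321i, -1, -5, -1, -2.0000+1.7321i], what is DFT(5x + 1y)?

By linearity: DFT(5x + 1y) = 5·DFT(x) + 1·DFT(y)
= 5·[-4, -2, -1.0000+5.1962i, 4, -1.0000-5.1962i, -2] + 1·[-1, -2.0000-1.7321i, -1, -5, -1, -2.0000+1.7321i]

Computing element-wise:
Z[0] = 5·(-4) + 1·(-1) = -21
Z[1] = 5·(-2) + 1·(-2.0000-1.7321i) = -12.0000-1.7321i
Z[2] = 5·(-1.0000+5.1962i) + 1·(-1) = -6.0000+25.9810i
Z[3] = 5·(4) + 1·(-5) = 15
Z[4] = 5·(-1.0000-5.1962i) + 1·(-1) = -6.0000-25.9810i
Z[5] = 5·(-2) + 1·(-2.0000+1.7321i) = -12.0000+1.7321i

DFT(5x + 1y) = 5·X + 1·Y = [-21, -12.0000-1.7321i, -6.0000+25.9810i, 15, -6.0000-25.9810i, -12.0000+1.7321i]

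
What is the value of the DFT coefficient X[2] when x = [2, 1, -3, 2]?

X[2] = Σ(n=0 to 3) x[n] · ω_4^(2n) where ω_4 = e^(-2πi/4)
= (2)·ω_4^0 + (1)·ω_4^2 + (-3)·ω_4^4 + (2)·ω_4^6

X[2] = -4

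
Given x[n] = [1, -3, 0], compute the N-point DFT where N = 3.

X[k] = Σ(n=0 to 2) x[n] · ω_3^(nk)
where ω_3 = e^(-2πi/3)

Computing each X[k]:
X[0] = -2
X[1] = 2.5000+2.5981i
X[2] = 2.5000-2.5981i

X = [-2, 2.5000+2.5981i, 2.5000-2.5981i]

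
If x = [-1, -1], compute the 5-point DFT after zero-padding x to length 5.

Original 2-point DFT: [-2, 0]
Zero-padded 5-point DFT provides frequency interpolation.

DFT_5([x, 0, ...]) = [-2, -1.3090+0.9511i, -0.1910+0.5878i, -0.1910-0.5878i, -1.3090-0.9511i]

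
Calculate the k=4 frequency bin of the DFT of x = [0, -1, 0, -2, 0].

X[4] = Σ(n=0 to 4) x[n] · ω_5^(4n) where ω_5 = e^(-2πi/5)
= (0)·ω_5^0 + (-1)·ω_5^4 + (0)·ω_5^8 + (-2)·ω_5^12 + (0)·ω_5^16

X[4] = 1.3090+0.2245i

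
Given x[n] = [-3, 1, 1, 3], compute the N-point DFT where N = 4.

X[k] = Σ(n=0 to 3) x[n] · ω_4^(nk)
where ω_4 = e^(-2πi/4)

Computing each X[k]:
X[0] = 2
X[1] = -4+2i
X[2] = -6
X[3] = -4-2i

X = [2, -4+2i, -6, -4-2i]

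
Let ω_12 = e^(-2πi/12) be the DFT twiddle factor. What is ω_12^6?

ω_12^6 = e^(-2πi·6/12)
= cos(-2π·6/12) + i·sin(-2π·6/12)
= cos(-12π/12) + i·sin(-12π/12)

ω_12^6 = cos(-12π/12) + i·sin(-12π/12) = -1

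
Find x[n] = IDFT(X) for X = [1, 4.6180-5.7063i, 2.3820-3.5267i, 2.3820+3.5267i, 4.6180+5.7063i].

x[n] = (1/5) Σ(k=0 to 4) X[k] · e^(2πikn/5)

Computing each x[n]:
x[0] = 3
x[1] = 3
x[2] = -1
x[3] = -1
x[4] = -3

x = [3, 3, -1, -1, -3]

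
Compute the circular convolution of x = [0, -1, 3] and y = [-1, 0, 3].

(x ⊛ y)[n] = Σ(m=0 to 2) x[m] · y[(n-m) mod 3]

Computing each output sample:
(x ⊛ y)[0] = -3
(x ⊛ y)[1] = 10
(x ⊛ y)[2] = -3

x ⊛ y = [-3, 10, -3]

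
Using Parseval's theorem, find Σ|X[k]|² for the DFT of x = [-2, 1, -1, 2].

Parseval: Σ|x[n]|² = (1/N)Σ|X[k]|², so Σ|X[k]|² = N·Σ|x[n]|² = 4·10.0000

Σ|X[k]|² = N·Σ|x[n]|² = 4·10.0000 = 40.0000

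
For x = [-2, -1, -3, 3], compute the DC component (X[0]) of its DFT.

X[0] = Σ(n=0 to 3) x[n] · ω_4^0 = Σ x[n]
= (-2) + (-1) + (-3) + (3)

X[0] = -3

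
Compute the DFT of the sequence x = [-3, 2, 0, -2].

X[k] = Σ(n=0 to 3) x[n] · ω_4^(nk)
where ω_4 = e^(-2πi/4)

Computing each X[k]:
X[0] = -3
X[1] = -3-4i
X[2] = -3
X[3] = -3+4i

X = [-3, -3-4i, -3, -3+4i]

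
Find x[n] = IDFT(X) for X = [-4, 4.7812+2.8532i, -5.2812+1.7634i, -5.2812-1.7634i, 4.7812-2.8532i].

x[n] = (1/5) Σ(k=0 to 4) X[k] · e^(2πikn/5)

Computing each x[n]:
x[0] = -1
x[1] = 0
x[2] = -3
x[3] = -3
x[4] = 3

x = [-1, 0, -3, -3, 3]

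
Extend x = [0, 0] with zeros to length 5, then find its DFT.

Original 2-point DFT: [0, 0]
Zero-padded 5-point DFT provides frequency interpolation.

DFT_5([x, 0, ...]) = [0, 0, 0, 0, 0]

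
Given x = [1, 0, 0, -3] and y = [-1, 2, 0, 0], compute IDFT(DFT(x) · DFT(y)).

(x ⊛ y)[n] = Σ(m=0 to 3) x[m] · y[(n-m) mod 4]

Computing each output sample:
(x ⊛ y)[0] = -7
(x ⊛ y)[1] = 2
(x ⊛ y)[2] = 0
(x ⊛ y)[3] = 3

x ⊛ y = [-7, 2, 0, 3]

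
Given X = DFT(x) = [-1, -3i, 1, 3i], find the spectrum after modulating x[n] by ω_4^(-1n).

Modulation property: DFT(ω_4^(-1n)·x[n]) = X[(k-1) mod 4], so circularly shift X by 1 positions.

X[k-1] = [3i, -1, -3i, 1]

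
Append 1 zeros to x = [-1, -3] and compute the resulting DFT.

Original 2-point DFT: [-4, 2]
Zero-padded 3-point DFT provides frequency interpolation.

DFT_3([x, 0, ...]) = [-4, 0.5000+2.5981i, 0.5000-2.5981i]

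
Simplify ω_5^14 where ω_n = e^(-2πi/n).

Since ω_5^5 = 1, powers reduce modulo 5.
14 mod 5 = 4
So ω_5^14 = ω_5^4 = e^(-2πi·4/5)

ω_5^14 = ω_5^4 = 0.3090+0.9511i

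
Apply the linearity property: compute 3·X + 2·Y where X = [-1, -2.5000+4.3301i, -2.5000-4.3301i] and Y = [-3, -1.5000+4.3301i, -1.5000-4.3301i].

By linearity: DFT(3x + 2y) = 3·DFT(x) + 2·DFT(y)
= 3·[-1, -2.5000+4.3301i, -2.5000-4.3301i] + 2·[-3, -1.5000+4.3301i, -1.5000-4.3301i]

Computing element-wise:
Z[0] = 3·(-1) + 2·(-3) = -9
Z[1] = 3·(-2.5000+4.3301i) + 2·(-1.5000+4.3301i) = -10.5000+21.6505i
Z[2] = 3·(-2.5000-4.3301i) + 2·(-1.5000-4.3301i) = -10.5000-21.6505i

DFT(3x + 2y) = 3·X + 2·Y = [-9, -10.5000+21.6505i, -10.5000-21.6505i]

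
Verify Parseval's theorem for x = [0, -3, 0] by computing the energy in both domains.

Time domain:
Σ|x[n]|² = |0|² + |-3|² + |0|² = 9.0000

Frequency domain:
(1/3)Σ|X[k]|² = (1/3)(|-3|² + |1.5000+2.5981i|² + |1.5000-2.5981i|²) = (1/3)·27.0000 = 9.0000

Both sides agree, confirming Parseval's theorem.

Σ|x[n]|² = (1/N)Σ|X[k]|² = 9.0000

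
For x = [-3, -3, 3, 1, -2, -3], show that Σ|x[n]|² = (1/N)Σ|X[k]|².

Time domain:
Σ|x[n]|² = |-3|² + |-3|² + |3|² + |1|² + |-2|² + |-3|² = 41.0000

Frequency domain:
(1/6)Σ|X[k]|² = (1/6)(|-7|² + |-7.5000-4.3301i|² + |0.5000+4.3301i|² + |3|² + |0.5000-4.3301i|² + |-7.5000+4.3301i|²) = (1/6)·246.0000 = 41.0000

Both sides agree, confirming Parseval's theorem.

Σ|x[n]|² = (1/N)Σ|X[k]|² = 41.0000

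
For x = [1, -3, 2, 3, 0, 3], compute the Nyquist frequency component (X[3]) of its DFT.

X[3] = Σ(n=0 to 5) x[n] · ω_6^(3n) where ω_6 = e^(-2πi/6)
= (1)·ω_6^0 + (-3)·ω_6^3 + (2)·ω_6^6 + (3)·ω_6^9 + (0)·ω_6^12 + (3)·ω_6^15

X[3] = 0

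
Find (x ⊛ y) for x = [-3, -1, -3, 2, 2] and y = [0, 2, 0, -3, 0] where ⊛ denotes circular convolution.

(x ⊛ y)[n] = Σ(m=0 to 4) x[m] · y[(n-m) mod 5]

Computing each output sample:
(x ⊛ y)[0] = 13
(x ⊛ y)[1] = -12
(x ⊛ y)[2] = -8
(x ⊛ y)[3] = 3
(x ⊛ y)[4] = 7

x ⊛ y = [13, -12, -8, 3, 7]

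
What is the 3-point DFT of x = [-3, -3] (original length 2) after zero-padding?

Original 2-point DFT: [-6, 0]
Zero-padded 3-point DFT provides frequency interpolation.

DFT_3([x, 0, ...]) = [-6, -1.5000+2.5981i, -1.5000-2.5981i]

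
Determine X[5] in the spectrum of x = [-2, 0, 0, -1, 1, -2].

X[5] = Σ(n=0 to 5) x[n] · ω_6^(5n) where ω_6 = e^(-2πi/6)
= (-2)·ω_6^0 + (0)·ω_6^5 + (0)·ω_6^10 + (-1)·ω_6^15 + (1)·ω_6^20 + (-2)·ω_6^25

X[5] = -2.5000+0.8660i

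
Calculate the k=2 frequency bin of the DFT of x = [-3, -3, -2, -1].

X[2] = Σ(n=0 to 3) x[n] · ω_4^(2n) where ω_4 = e^(-2πi/4)
= (-3)·ω_4^0 + (-3)·ω_4^2 + (-2)·ω_4^4 + (-1)·ω_4^6

X[2] = -1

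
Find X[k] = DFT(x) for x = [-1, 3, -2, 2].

X[k] = Σ(n=0 to 3) x[n] · ω_4^(nk)
where ω_4 = e^(-2πi/4)

Computing each X[k]:
X[0] = 2
X[1] = 1-1i
X[2] = -8
X[3] = 1+1i

X = [2, 1-1i, -8, 1+1i]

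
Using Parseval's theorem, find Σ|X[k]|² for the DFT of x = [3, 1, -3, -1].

Parseval: Σ|x[n]|² = (1/N)Σ|X[k]|², so Σ|X[k]|² = N·Σ|x[n]|² = 4·20.0000

Σ|X[k]|² = N·Σ|x[n]|² = 4·20.0000 = 80.0000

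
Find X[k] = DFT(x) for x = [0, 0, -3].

X[k] = Σ(n=0 to 2) x[n] · ω_3^(nk)
where ω_3 = e^(-2πi/3)

Computing each X[k]:
X[0] = -3
X[1] = 1.5000-2.5981i
X[2] = 1.5000+2.5981i

X = [-3, 1.5000-2.5981i, 1.5000+2.5981i]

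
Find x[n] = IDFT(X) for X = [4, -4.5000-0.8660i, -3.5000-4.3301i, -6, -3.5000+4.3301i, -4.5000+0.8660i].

x[n] = (1/6) Σ(k=0 to 5) X[k] · e^(2πikn/6)

Computing each x[n]:
x[0] = -3
x[1] = 3
x[2] = 0
x[3] = 2
x[4] = 2
x[5] = 0

x = [-3, 3, 0, 2, 2, 0]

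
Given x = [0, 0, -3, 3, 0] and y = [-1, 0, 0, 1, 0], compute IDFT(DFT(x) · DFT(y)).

(x ⊛ y)[n] = Σ(m=0 to 4) x[m] · y[(n-m) mod 5]

Computing each output sample:
(x ⊛ y)[0] = -3
(x ⊛ y)[1] = 3
(x ⊛ y)[2] = 3
(x ⊛ y)[3] = -3
(x ⊛ y)[4] = 0

x ⊛ y = [-3, 3, 3, -3, 0]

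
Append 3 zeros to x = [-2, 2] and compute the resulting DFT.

Original 2-point DFT: [0, -4]
Zero-padded 5-point DFT provides frequency interpolation.

DFT_5([x, 0, ...]) = [0, -1.3820-1.9021i, -3.6180-1.1756i, -3.6180+1.1756i, -1.3820+1.9021i]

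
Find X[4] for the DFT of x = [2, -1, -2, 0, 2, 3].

X[4] = Σ(n=0 to 5) x[n] · ω_6^(4n) where ω_6 = e^(-2πi/6)
= (2)·ω_6^0 + (-1)·ω_6^4 + (-2)·ω_6^8 + (0)·ω_6^12 + (2)·ω_6^16 + (3)·ω_6^20

X[4] = 1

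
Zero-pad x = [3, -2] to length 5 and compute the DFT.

Original 2-point DFT: [1, 5]
Zero-padded 5-point DFT provides frequency interpolation.

DFT_5([x, 0, ...]) = [1, 2.3820+1.9021i, 4.6180+1.1756i, 4.6180-1.1756i, 2.3820-1.9021i]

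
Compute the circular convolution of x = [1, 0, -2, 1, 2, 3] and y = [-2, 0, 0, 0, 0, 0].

(x ⊛ y)[n] = Σ(m=0 to 5) x[m] · y[(n-m) mod 6]

Computing each output sample:
(x ⊛ y)[0] = -2
(x ⊛ y)[1] = 0
(x ⊛ y)[2] = 4
(x ⊛ y)[3] = -2
(x ⊛ y)[4] = -4
(x ⊛ y)[5] = -6

x ⊛ y = [-2, 0, 4, -2, -4, -6]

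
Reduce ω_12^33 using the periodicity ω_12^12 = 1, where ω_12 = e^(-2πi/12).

Since ω_12^12 = 1, powers reduce modulo 12.
33 mod 12 = 9
So ω_12^33 = ω_12^9 = e^(-2πi·9/12)

ω_12^33 = ω_12^9 = 1i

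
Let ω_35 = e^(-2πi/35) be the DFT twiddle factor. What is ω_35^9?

ω_35^9 = e^(-2πi·9/35)
= cos(-2π·9/35) + i·sin(-2π·9/35)
= cos(-18π/35) + i·sin(-18π/35)

ω_35^9 = cos(-18π/35) + i·sin(-18π/35) = -0.0449-0.9990i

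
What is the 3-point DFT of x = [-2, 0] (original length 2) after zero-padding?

Original 2-point DFT: [-2, -2]
Zero-padded 3-point DFT provides frequency interpolation.

DFT_3([x, 0, ...]) = [-2, -2, -2]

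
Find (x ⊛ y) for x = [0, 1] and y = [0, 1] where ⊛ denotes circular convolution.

(x ⊛ y)[n] = Σ(m=0 to 1) x[m] · y[(n-m) mod 2]

Computing each output sample:
(x ⊛ y)[0] = 1
(x ⊛ y)[1] = 0

x ⊛ y = [1, 0]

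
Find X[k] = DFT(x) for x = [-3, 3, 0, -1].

X[k] = Σ(n=0 to 3) x[n] · ω_4^(nk)
where ω_4 = e^(-2πi/4)

Computing each X[k]:
X[0] = -1
X[1] = -3-4i
X[2] = -5
X[3] = -3+4i

X = [-1, -3-4i, -5, -3+4i]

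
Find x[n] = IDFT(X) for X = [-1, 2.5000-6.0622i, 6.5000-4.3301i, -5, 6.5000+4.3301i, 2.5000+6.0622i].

x[n] = (1/6) Σ(k=0 to 5) X[k] · e^(2πikn/6)

Computing each x[n]:
x[0] = 2
x[1] = 3
x[2] = -2
x[3] = 2
x[4] = -3
x[5] = -3

x = [2, 3, -2, 2, -3, -3]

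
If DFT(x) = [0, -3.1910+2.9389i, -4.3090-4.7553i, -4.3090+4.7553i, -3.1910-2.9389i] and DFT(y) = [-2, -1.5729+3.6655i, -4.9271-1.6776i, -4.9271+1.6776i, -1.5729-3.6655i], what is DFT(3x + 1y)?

By linearity: DFT(3x + 1y) = 3·DFT(x) + 1·DFT(y)
= 3·[0, -3.1910+2.9389i, -4.3090-4.7553i, -4.3090+4.7553i, -3.1910-2.9389i] + 1·[-2, -1.5729+3.6655i, -4.9271-1.6776i, -4.9271+1.6776i, -1.5729-3.6655i]

Computing element-wise:
Z[0] = 3·(0) + 1·(-2) = -2
Z[1] = 3·(-3.1910+2.9389i) + 1·(-1.5729+3.6655i) = -11.1459+12.4822i
Z[2] = 3·(-4.3090-4.7553i) + 1·(-4.9271-1.6776i) = -17.8541-15.9435i
Z[3] = 3·(-4.3090+4.7553i) + 1·(-4.9271+1.6776i) = -17.8541+15.9435i
Z[4] = 3·(-3.1910-2.9389i) + 1·(-1.5729-3.6655i) = -11.1459-12.4822i

DFT(3x + 1y) = 3·X + 1·Y = [-2, -11.1459+12.4822i, -17.8541-15.9435i, -17.8541+15.9435i, -11.1459-12.4822i]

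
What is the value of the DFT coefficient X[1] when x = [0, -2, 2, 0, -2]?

X[1] = Σ(n=0 to 4) x[n] · ω_5^(1n) where ω_5 = e^(-2πi/5)
= (0)·ω_5^0 + (-2)·ω_5^1 + (2)·ω_5^2 + (0)·ω_5^3 + (-2)·ω_5^4

X[1] = -2.8541-1.1756i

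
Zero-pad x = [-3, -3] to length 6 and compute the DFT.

Original 2-point DFT: [-6, 0]
Zero-padded 6-point DFT provides frequency interpolation.

DFT_6([x, 0, ...]) = [-6, -4.5000+2.5981i, -1.5000+2.5981i, 0, -1.5000-2.5981i, -4.5000-2.5981i]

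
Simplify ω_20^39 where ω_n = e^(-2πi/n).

Since ω_20^20 = 1, powers reduce modulo 20.
39 mod 20 = 19
So ω_20^39 = ω_20^19 = e^(-2πi·19/20)

ω_20^39 = ω_20^19 = 0.9511+0.3090i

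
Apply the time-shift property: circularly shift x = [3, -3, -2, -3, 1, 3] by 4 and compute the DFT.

Time shift by 4: X_shifted[k] = ω_6^(4k) · X[k]
Shifted x = [-2, -3, 1, 3, 3, -3]

DFT(x[n-4]) = [-1, -10.0000+1.7321i, 2.0000-1.7321i, 5, 2.0000+1.7321i, -10.0000-1.7321i]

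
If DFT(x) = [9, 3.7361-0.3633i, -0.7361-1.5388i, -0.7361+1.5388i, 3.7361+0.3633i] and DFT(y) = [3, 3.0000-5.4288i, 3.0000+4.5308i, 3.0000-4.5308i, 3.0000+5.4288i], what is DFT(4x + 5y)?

By linearity: DFT(4x + 5y) = 4·DFT(x) + 5·DFT(y)
= 4·[9, 3.7361-0.3633i, -0.7361-1.5388i, -0.7361+1.5388i, 3.7361+0.3633i] + 5·[3, 3.0000-5.4288i, 3.0000+4.5308i, 3.0000-4.5308i, 3.0000+5.4288i]

Computing element-wise:
Z[0] = 4·(9) + 5·(3) = 51
Z[1] = 4·(3.7361-0.3633i) + 5·(3.0000-5.4288i) = 29.9444-28.5972i
Z[2] = 4·(-0.7361-1.5388i) + 5·(3.0000+4.5308i) = 12.0556+16.4988i
Z[3] = 4·(-0.7361+1.5388i) + 5·(3.0000-4.5308i) = 12.0556-16.4988i
Z[4] = 4·(3.7361+0.3633i) + 5·(3.0000+5.4288i) = 29.9444+28.5972i

DFT(4x + 5y) = 4·X + 5·Y = [51, 29.9444-28.5972i, 12.0556+16.4988i, 12.0556-16.4988i, 29.9444+28.5972i]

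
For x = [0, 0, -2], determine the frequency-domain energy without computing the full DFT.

Parseval: Σ|x[n]|² = (1/N)Σ|X[k]|², so Σ|X[k]|² = N·Σ|x[n]|² = 3·4.0000

Σ|X[k]|² = N·Σ|x[n]|² = 3·4.0000 = 12.0000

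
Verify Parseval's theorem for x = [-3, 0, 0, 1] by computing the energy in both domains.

Time domain:
Σ|x[n]|² = |-3|² + |0|² + |0|² + |1|² = 10.0000

Frequency domain:
(1/4)Σ|X[k]|² = (1/4)(|-2|² + |-3+1i|² + |-4|² + |-3-1i|²) = (1/4)·40.0000 = 10.0000

Both sides agree, confirming Parseval's theorem.

Σ|x[n]|² = (1/N)Σ|X[k]|² = 10.0000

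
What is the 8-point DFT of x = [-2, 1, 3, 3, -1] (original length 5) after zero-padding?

Original 5-point DFT: [4, -6.8541-1.9021i, -0.1459-1.1756i, -0.1459+1.1756i, -6.8541+1.9021i]
Zero-padded 8-point DFT provides frequency interpolation.

DFT_8([x, 0, ...]) = [4, -2.4142-5.8284i, -6+2i, 0.4142+0.1716i, -4, 0.4142-0.1716i, -6-2i, -2.4142+5.8284i]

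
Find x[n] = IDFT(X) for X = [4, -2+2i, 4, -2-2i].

x[n] = (1/4) Σ(k=0 to 3) X[k] · e^(2πikn/4)

Computing each x[n]:
x[0] = 1
x[1] = -1
x[2] = 3
x[3] = 1

x = [1, -1, 3, 1]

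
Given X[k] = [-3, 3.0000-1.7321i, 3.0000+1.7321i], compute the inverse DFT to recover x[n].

x[n] = (1/3) Σ(k=0 to 2) X[k] · e^(2πikn/3)

Computing each x[n]:
x[0] = 1
x[1] = -1
x[2] = -3

x = [1, -1, -3]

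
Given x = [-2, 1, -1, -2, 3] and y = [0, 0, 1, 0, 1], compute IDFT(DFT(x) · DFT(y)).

(x ⊛ y)[n] = Σ(m=0 to 4) x[m] · y[(n-m) mod 5]

Computing each output sample:
(x ⊛ y)[0] = -1
(x ⊛ y)[1] = 2
(x ⊛ y)[2] = -4
(x ⊛ y)[3] = 4
(x ⊛ y)[4] = -3

x ⊛ y = [-1, 2, -4, 4, -3]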